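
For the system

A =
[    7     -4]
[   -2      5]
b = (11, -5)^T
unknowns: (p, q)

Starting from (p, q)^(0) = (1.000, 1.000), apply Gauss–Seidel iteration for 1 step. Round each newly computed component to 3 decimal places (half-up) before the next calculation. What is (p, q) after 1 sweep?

(2.143, -0.143)

Iteration 1:
  p = (11 - (-4)·1.000) / (7) = 2.143
  q = (-5 - (-2)·2.143) / (5) = -0.143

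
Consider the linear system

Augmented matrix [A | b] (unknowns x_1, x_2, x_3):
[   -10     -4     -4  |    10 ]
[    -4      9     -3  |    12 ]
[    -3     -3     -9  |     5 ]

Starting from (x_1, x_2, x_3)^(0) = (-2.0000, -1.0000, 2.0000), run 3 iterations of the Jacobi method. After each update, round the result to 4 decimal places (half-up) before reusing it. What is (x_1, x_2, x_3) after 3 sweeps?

(-1.1600, 0.4593, -0.3012)

Iteration 1:
  x_1 = (10 - (-4)·-1.0000 - (-4)·2.0000) / (-10) = -1.4000
  x_2 = (12 - (-4)·-2.0000 - (-3)·2.0000) / (9) = 1.1111
  x_3 = (5 - (-3)·-2.0000 - (-3)·-1.0000) / (-9) = 0.4444
Iteration 2:
  x_1 = (10 - (-4)·1.1111 - (-4)·0.4444) / (-10) = -1.6222
  x_2 = (12 - (-4)·-1.4000 - (-3)·0.4444) / (9) = 0.8592
  x_3 = (5 - (-3)·-1.4000 - (-3)·1.1111) / (-9) = -0.4593
Iteration 3:
  x_1 = (10 - (-4)·0.8592 - (-4)·-0.4593) / (-10) = -1.1600
  x_2 = (12 - (-4)·-1.6222 - (-3)·-0.4593) / (9) = 0.4593
  x_3 = (5 - (-3)·-1.6222 - (-3)·0.8592) / (-9) = -0.3012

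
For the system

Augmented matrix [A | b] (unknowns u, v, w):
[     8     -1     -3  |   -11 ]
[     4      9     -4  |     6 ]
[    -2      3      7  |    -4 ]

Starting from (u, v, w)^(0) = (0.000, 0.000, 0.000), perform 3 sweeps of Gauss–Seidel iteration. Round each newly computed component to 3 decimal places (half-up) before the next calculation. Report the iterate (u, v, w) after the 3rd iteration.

(-1.808, 0.840, -1.448)

Iteration 1:
  u = (-11 - (-1)·0.000 - (-3)·0.000) / (8) = -1.375
  v = (6 - (4)·-1.375 - (-4)·0.000) / (9) = 1.278
  w = (-4 - (-2)·-1.375 - (3)·1.278) / (7) = -1.512
Iteration 2:
  u = (-11 - (-1)·1.278 - (-3)·-1.512) / (8) = -1.782
  v = (6 - (4)·-1.782 - (-4)·-1.512) / (9) = 0.787
  w = (-4 - (-2)·-1.782 - (3)·0.787) / (7) = -1.418
Iteration 3:
  u = (-11 - (-1)·0.787 - (-3)·-1.418) / (8) = -1.808
  v = (6 - (4)·-1.808 - (-4)·-1.418) / (9) = 0.840
  w = (-4 - (-2)·-1.808 - (3)·0.840) / (7) = -1.448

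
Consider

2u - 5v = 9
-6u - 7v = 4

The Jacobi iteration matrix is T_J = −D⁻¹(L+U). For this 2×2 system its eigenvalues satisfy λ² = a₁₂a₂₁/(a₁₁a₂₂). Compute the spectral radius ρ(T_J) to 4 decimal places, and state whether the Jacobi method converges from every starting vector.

a₁₂a₂₁/(a₁₁a₂₂) = (-5)·(-6) / ((2)·(-7)) = -2.142857
ρ = √|-2.142857| = √2.142857 = 1.4639
ρ > 1, so Jacobi diverges

1.4639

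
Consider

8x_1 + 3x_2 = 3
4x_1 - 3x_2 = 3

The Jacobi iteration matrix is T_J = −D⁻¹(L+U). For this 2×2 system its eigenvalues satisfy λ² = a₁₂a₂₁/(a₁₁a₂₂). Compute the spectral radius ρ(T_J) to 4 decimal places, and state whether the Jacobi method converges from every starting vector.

a₁₂a₂₁/(a₁₁a₂₂) = (3)·(4) / ((8)·(-3)) = -0.500000
ρ = √|-0.500000| = √0.500000 = 0.7071
ρ < 1, so Jacobi converges

0.7071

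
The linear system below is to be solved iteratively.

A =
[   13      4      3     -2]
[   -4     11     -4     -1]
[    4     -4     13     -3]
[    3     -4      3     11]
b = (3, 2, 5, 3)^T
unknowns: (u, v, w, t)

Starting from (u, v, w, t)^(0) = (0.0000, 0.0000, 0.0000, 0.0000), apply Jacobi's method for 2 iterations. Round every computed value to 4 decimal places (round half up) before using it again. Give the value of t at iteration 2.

0.1710

Iteration 1:
  u = (3 - (4)·0.0000 - (3)·0.0000 - (-2)·0.0000) / (13) = 0.2308
  v = (2 - (-4)·0.0000 - (-4)·0.0000 - (-1)·0.0000) / (11) = 0.1818
  w = (5 - (4)·0.0000 - (-4)·0.0000 - (-3)·0.0000) / (13) = 0.3846
  t = (3 - (3)·0.0000 - (-4)·0.0000 - (3)·0.0000) / (11) = 0.2727
Iteration 2:
  u = (3 - (4)·0.1818 - (3)·0.3846 - (-2)·0.2727) / (13) = 0.1280
  v = (2 - (-4)·0.2308 - (-4)·0.3846 - (-1)·0.2727) / (11) = 0.4304
  w = (5 - (4)·0.2308 - (-4)·0.1818 - (-3)·0.2727) / (13) = 0.4325
  t = (3 - (3)·0.2308 - (-4)·0.1818 - (3)·0.3846) / (11) = 0.1710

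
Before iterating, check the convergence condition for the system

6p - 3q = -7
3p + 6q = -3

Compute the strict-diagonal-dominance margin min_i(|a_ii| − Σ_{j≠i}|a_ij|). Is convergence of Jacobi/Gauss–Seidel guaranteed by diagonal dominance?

3

row 1: |6| − (3) = 3
row 2: |6| − (3) = 3
minimum over rows = 3 → strictly diagonally dominant (convergence guaranteed)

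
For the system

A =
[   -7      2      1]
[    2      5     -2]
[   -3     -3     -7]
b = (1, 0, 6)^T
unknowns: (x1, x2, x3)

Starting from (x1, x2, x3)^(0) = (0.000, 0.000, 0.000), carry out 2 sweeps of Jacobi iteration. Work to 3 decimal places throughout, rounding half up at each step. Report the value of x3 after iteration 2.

-0.796

Iteration 1:
  x1 = (1 - (2)·0.000 - (1)·0.000) / (-7) = -0.143
  x2 = (0 - (2)·0.000 - (-2)·0.000) / (5) = 0.000
  x3 = (6 - (-3)·0.000 - (-3)·0.000) / (-7) = -0.857
Iteration 2:
  x1 = (1 - (2)·0.000 - (1)·-0.857) / (-7) = -0.265
  x2 = (0 - (2)·-0.143 - (-2)·-0.857) / (5) = -0.286
  x3 = (6 - (-3)·-0.143 - (-3)·0.000) / (-7) = -0.796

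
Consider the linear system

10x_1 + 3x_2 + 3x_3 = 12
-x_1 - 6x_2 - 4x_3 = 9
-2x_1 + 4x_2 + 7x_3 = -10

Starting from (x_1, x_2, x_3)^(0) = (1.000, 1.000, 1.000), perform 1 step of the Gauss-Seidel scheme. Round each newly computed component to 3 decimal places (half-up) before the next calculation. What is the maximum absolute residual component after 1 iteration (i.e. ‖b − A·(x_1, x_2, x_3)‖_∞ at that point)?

12.687

Iteration 1:
  x_1 = (12 - (3)·1.000 - (3)·1.000) / (10) = 0.600
  x_2 = (9 - (-1)·0.600 - (-4)·1.000) / (-6) = -2.267
  x_3 = (-10 - (-2)·0.600 - (4)·-2.267) / (7) = 0.038
Residual b − A·x = (12.687, -3.850, 0.002); ∞-norm = 12.687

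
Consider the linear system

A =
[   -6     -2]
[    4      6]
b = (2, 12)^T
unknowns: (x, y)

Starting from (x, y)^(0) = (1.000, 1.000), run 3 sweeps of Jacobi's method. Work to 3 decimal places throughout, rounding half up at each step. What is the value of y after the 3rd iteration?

2.519

Iteration 1:
  x = (2 - (-2)·1.000) / (-6) = -0.667
  y = (12 - (4)·1.000) / (6) = 1.333
Iteration 2:
  x = (2 - (-2)·1.333) / (-6) = -0.778
  y = (12 - (4)·-0.667) / (6) = 2.445
Iteration 3:
  x = (2 - (-2)·2.445) / (-6) = -1.148
  y = (12 - (4)·-0.778) / (6) = 2.519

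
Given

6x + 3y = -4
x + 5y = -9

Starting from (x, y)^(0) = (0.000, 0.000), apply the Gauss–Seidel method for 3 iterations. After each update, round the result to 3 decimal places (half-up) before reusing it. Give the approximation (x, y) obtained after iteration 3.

Iteration 1:
  x = (-4 - (3)·0.000) / (6) = -0.667
  y = (-9 - (1)·-0.667) / (5) = -1.667
Iteration 2:
  x = (-4 - (3)·-1.667) / (6) = 0.167
  y = (-9 - (1)·0.167) / (5) = -1.833
Iteration 3:
  x = (-4 - (3)·-1.833) / (6) = 0.250
  y = (-9 - (1)·0.250) / (5) = -1.850

(0.250, -1.850)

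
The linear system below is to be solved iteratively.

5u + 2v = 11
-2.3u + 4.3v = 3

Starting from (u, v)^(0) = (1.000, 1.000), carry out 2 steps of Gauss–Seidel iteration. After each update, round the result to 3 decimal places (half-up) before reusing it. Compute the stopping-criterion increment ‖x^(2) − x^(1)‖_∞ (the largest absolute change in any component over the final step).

0.264

Iteration 1:
  u = (11 - (2)·1.000) / (5) = 1.800
  v = (3 - (-2.3)·1.800) / (4.3) = 1.660
Iteration 2:
  u = (11 - (2)·1.660) / (5) = 1.536
  v = (3 - (-2.3)·1.536) / (4.3) = 1.519
Change: (-0.264, -0.141) → max |·| = 0.264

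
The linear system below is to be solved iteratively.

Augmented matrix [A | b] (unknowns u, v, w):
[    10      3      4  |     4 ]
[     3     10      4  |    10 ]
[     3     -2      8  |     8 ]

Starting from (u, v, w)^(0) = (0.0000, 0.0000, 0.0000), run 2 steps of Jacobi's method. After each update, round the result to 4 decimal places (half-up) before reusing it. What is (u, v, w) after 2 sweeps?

Iteration 1:
  u = (4 - (3)·0.0000 - (4)·0.0000) / (10) = 0.4000
  v = (10 - (3)·0.0000 - (4)·0.0000) / (10) = 1.0000
  w = (8 - (3)·0.0000 - (-2)·0.0000) / (8) = 1.0000
Iteration 2:
  u = (4 - (3)·1.0000 - (4)·1.0000) / (10) = -0.3000
  v = (10 - (3)·0.4000 - (4)·1.0000) / (10) = 0.4800
  w = (8 - (3)·0.4000 - (-2)·1.0000) / (8) = 1.1000

(-0.3000, 0.4800, 1.1000)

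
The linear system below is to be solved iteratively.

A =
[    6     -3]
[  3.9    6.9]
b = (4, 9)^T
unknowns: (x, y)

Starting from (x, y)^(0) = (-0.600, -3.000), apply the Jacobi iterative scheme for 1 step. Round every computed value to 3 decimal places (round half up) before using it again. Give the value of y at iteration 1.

1.643

Iteration 1:
  x = (4 - (-3)·-3.000) / (6) = -0.833
  y = (9 - (3.9)·-0.600) / (6.9) = 1.643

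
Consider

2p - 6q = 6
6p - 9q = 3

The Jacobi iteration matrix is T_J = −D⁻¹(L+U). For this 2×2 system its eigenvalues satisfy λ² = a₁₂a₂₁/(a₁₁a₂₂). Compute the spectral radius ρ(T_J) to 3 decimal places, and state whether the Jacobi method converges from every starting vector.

1.414

a₁₂a₂₁/(a₁₁a₂₂) = (-6)·(6) / ((2)·(-9)) = 2.000000
ρ = √|2.000000| = √2.000000 = 1.414
ρ > 1, so Jacobi diverges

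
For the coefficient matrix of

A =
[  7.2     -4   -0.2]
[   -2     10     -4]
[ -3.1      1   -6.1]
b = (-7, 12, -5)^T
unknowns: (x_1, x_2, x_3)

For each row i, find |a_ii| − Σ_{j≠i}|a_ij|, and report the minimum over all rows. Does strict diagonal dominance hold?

row 1: |7.2| − (4+0.2) = 3
row 2: |10| − (2+4) = 4
row 3: |-6.1| − (3.1+1) = 2
minimum over rows = 2 → strictly diagonally dominant (convergence guaranteed)

2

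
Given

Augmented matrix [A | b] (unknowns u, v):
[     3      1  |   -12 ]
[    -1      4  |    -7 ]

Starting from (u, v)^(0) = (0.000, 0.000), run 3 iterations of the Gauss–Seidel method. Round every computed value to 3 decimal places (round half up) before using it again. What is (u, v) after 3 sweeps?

(-3.160, -2.540)

Iteration 1:
  u = (-12 - (1)·0.000) / (3) = -4.000
  v = (-7 - (-1)·-4.000) / (4) = -2.750
Iteration 2:
  u = (-12 - (1)·-2.750) / (3) = -3.083
  v = (-7 - (-1)·-3.083) / (4) = -2.521
Iteration 3:
  u = (-12 - (1)·-2.521) / (3) = -3.160
  v = (-7 - (-1)·-3.160) / (4) = -2.540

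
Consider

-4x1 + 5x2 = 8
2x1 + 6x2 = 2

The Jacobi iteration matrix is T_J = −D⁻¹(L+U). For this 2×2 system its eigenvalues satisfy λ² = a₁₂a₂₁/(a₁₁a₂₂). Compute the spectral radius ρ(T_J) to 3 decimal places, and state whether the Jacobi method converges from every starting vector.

a₁₂a₂₁/(a₁₁a₂₂) = (5)·(2) / ((-4)·(6)) = -0.416667
ρ = √|-0.416667| = √0.416667 = 0.645
ρ < 1, so Jacobi converges

0.645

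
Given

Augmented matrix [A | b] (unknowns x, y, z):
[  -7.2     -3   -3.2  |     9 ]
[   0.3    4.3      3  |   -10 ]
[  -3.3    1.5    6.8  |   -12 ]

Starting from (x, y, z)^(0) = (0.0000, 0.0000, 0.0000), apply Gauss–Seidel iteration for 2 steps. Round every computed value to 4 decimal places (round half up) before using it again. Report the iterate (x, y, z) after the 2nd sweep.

(0.5172, -1.0517, -1.2817)

Iteration 1:
  x = (9 - (-3)·0.0000 - (-3.2)·0.0000) / (-7.2) = -1.2500
  y = (-10 - (0.3)·-1.2500 - (3)·0.0000) / (4.3) = -2.2384
  z = (-12 - (-3.3)·-1.2500 - (1.5)·-2.2384) / (6.8) = -1.8776
Iteration 2:
  x = (9 - (-3)·-2.2384 - (-3.2)·-1.8776) / (-7.2) = 0.5172
  y = (-10 - (0.3)·0.5172 - (3)·-1.8776) / (4.3) = -1.0517
  z = (-12 - (-3.3)·0.5172 - (1.5)·-1.0517) / (6.8) = -1.2817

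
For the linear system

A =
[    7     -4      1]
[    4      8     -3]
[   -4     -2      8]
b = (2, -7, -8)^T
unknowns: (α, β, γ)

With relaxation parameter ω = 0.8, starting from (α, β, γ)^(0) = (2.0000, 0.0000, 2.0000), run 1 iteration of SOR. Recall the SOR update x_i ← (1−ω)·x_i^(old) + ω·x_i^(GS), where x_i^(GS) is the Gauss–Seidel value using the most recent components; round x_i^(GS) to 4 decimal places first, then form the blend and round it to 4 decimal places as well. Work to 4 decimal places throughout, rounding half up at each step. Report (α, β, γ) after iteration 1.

(0.4000, -0.2600, -0.2920)

Iteration 1:
  α: GS value = (2 - (-4)·0.0000 - (1)·2.0000) / (7) = 0.0000;  α ← (1−ω)·2.0000 + ω·0.0000 = 0.4000
  β: GS value = (-7 - (4)·0.4000 - (-3)·2.0000) / (8) = -0.3250;  β ← (1−ω)·0.0000 + ω·-0.3250 = -0.2600
  γ: GS value = (-8 - (-4)·0.4000 - (-2)·-0.2600) / (8) = -0.8650;  γ ← (1−ω)·2.0000 + ω·-0.8650 = -0.2920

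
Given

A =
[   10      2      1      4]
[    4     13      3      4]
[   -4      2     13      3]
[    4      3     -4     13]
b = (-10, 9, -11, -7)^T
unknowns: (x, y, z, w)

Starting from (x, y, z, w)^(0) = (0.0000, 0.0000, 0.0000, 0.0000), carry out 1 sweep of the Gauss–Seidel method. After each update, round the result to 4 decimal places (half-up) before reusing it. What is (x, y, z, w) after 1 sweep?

Iteration 1:
  x = (-10 - (2)·0.0000 - (1)·0.0000 - (4)·0.0000) / (10) = -1.0000
  y = (9 - (4)·-1.0000 - (3)·0.0000 - (4)·0.0000) / (13) = 1.0000
  z = (-11 - (-4)·-1.0000 - (2)·1.0000 - (3)·0.0000) / (13) = -1.3077
  w = (-7 - (4)·-1.0000 - (3)·1.0000 - (-4)·-1.3077) / (13) = -0.8639

(-1.0000, 1.0000, -1.3077, -0.8639)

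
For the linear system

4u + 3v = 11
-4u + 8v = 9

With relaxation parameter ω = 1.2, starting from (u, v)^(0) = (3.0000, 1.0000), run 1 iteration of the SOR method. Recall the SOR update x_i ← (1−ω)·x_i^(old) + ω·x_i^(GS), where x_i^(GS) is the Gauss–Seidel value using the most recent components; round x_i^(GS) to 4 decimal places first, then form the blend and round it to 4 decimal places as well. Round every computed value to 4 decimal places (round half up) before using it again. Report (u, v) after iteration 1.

(1.8000, 2.2300)

Iteration 1:
  u: GS value = (11 - (3)·1.0000) / (4) = 2.0000;  u ← (1−ω)·3.0000 + ω·2.0000 = 1.8000
  v: GS value = (9 - (-4)·1.8000) / (8) = 2.0250;  v ← (1−ω)·1.0000 + ω·2.0250 = 2.2300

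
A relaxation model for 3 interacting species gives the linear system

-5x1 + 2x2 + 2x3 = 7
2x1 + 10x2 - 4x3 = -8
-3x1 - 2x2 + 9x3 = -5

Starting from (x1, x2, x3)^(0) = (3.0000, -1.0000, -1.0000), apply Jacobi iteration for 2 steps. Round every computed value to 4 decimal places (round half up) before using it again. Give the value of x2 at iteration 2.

-0.2711

Iteration 1:
  x1 = (7 - (2)·-1.0000 - (2)·-1.0000) / (-5) = -2.2000
  x2 = (-8 - (2)·3.0000 - (-4)·-1.0000) / (10) = -1.8000
  x3 = (-5 - (-3)·3.0000 - (-2)·-1.0000) / (9) = 0.2222
Iteration 2:
  x1 = (7 - (2)·-1.8000 - (2)·0.2222) / (-5) = -2.0311
  x2 = (-8 - (2)·-2.2000 - (-4)·0.2222) / (10) = -0.2711
  x3 = (-5 - (-3)·-2.2000 - (-2)·-1.8000) / (9) = -1.6889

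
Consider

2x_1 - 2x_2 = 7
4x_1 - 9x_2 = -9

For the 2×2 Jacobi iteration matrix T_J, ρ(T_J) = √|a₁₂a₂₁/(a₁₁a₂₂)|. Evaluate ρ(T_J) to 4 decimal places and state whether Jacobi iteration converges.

0.6667

a₁₂a₂₁/(a₁₁a₂₂) = (-2)·(4) / ((2)·(-9)) = 0.444444
ρ = √|0.444444| = √0.444444 = 0.6667
ρ < 1, so Jacobi converges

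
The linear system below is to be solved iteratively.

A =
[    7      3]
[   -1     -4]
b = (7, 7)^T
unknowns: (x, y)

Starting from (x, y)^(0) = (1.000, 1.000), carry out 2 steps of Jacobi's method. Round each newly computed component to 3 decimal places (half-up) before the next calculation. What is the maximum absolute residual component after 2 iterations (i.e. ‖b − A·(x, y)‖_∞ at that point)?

Iteration 1:
  x = (7 - (3)·1.000) / (7) = 0.571
  y = (7 - (-1)·1.000) / (-4) = -2.000
Iteration 2:
  x = (7 - (3)·-2.000) / (7) = 1.857
  y = (7 - (-1)·0.571) / (-4) = -1.893
Residual b − A·x = (-0.320, 1.285); ∞-norm = 1.285

1.285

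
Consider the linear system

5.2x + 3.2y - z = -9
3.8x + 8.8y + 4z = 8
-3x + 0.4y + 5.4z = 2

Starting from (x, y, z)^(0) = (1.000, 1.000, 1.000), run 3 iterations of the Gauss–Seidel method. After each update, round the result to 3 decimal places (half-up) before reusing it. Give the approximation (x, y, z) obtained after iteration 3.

Iteration 1:
  x = (-9 - (3.2)·1.000 - (-1)·1.000) / (5.2) = -2.154
  y = (8 - (3.8)·-2.154 - (4)·1.000) / (8.8) = 1.385
  z = (2 - (-3)·-2.154 - (0.4)·1.385) / (5.4) = -0.929
Iteration 2:
  x = (-9 - (3.2)·1.385 - (-1)·-0.929) / (5.2) = -2.762
  y = (8 - (3.8)·-2.762 - (4)·-0.929) / (8.8) = 2.524
  z = (2 - (-3)·-2.762 - (0.4)·2.524) / (5.4) = -1.351
Iteration 3:
  x = (-9 - (3.2)·2.524 - (-1)·-1.351) / (5.2) = -3.544
  y = (8 - (3.8)·-3.544 - (4)·-1.351) / (8.8) = 3.054
  z = (2 - (-3)·-3.544 - (0.4)·3.054) / (5.4) = -1.825

(-3.544, 3.054, -1.825)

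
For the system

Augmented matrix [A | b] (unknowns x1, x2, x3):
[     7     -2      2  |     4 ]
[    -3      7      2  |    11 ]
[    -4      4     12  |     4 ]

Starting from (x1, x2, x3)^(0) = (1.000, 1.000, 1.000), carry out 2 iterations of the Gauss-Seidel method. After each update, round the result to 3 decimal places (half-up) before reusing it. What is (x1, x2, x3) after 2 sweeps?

Iteration 1:
  x1 = (4 - (-2)·1.000 - (2)·1.000) / (7) = 0.571
  x2 = (11 - (-3)·0.571 - (2)·1.000) / (7) = 1.530
  x3 = (4 - (-4)·0.571 - (4)·1.530) / (12) = 0.014
Iteration 2:
  x1 = (4 - (-2)·1.530 - (2)·0.014) / (7) = 1.005
  x2 = (11 - (-3)·1.005 - (2)·0.014) / (7) = 1.998
  x3 = (4 - (-4)·1.005 - (4)·1.998) / (12) = 0.002

(1.005, 1.998, 0.002)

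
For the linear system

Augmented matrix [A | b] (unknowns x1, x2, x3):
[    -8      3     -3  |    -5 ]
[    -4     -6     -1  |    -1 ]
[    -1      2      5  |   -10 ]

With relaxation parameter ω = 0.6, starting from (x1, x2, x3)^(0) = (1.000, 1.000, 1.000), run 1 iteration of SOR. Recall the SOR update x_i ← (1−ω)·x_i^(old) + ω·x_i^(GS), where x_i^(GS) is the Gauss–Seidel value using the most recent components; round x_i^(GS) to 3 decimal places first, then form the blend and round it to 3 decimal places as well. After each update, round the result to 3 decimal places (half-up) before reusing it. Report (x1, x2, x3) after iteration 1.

Iteration 1:
  x1: GS value = (-5 - (3)·1.000 - (-3)·1.000) / (-8) = 0.625;  x1 ← (1−ω)·1.000 + ω·0.625 = 0.775
  x2: GS value = (-1 - (-4)·0.775 - (-1)·1.000) / (-6) = -0.517;  x2 ← (1−ω)·1.000 + ω·-0.517 = 0.090
  x3: GS value = (-10 - (-1)·0.775 - (2)·0.090) / (5) = -1.881;  x3 ← (1−ω)·1.000 + ω·-1.881 = -0.729

(0.775, 0.090, -0.729)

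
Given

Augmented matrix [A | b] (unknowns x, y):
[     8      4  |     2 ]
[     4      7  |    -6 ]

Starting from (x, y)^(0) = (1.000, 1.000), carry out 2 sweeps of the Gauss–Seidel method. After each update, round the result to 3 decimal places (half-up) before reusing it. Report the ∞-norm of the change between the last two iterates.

0.857

Iteration 1:
  x = (2 - (4)·1.000) / (8) = -0.250
  y = (-6 - (4)·-0.250) / (7) = -0.714
Iteration 2:
  x = (2 - (4)·-0.714) / (8) = 0.607
  y = (-6 - (4)·0.607) / (7) = -1.204
Change: (0.857, -0.490) → max |·| = 0.857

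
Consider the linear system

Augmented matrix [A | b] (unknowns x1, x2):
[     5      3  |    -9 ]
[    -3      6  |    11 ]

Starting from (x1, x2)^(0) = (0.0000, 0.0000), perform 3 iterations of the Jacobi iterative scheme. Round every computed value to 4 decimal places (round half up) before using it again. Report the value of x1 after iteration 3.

Iteration 1:
  x1 = (-9 - (3)·0.0000) / (5) = -1.8000
  x2 = (11 - (-3)·0.0000) / (6) = 1.8333
Iteration 2:
  x1 = (-9 - (3)·1.8333) / (5) = -2.9000
  x2 = (11 - (-3)·-1.8000) / (6) = 0.9333
Iteration 3:
  x1 = (-9 - (3)·0.9333) / (5) = -2.3600
  x2 = (11 - (-3)·-2.9000) / (6) = 0.3833

-2.3600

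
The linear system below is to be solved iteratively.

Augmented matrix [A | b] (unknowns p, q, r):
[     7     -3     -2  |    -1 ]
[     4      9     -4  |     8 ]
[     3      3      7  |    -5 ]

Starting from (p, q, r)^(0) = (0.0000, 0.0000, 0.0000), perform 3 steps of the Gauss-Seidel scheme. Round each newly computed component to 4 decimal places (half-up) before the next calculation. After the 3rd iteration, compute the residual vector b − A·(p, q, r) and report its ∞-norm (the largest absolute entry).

Iteration 1:
  p = (-1 - (-3)·0.0000 - (-2)·0.0000) / (7) = -0.1429
  q = (8 - (4)·-0.1429 - (-4)·0.0000) / (9) = 0.9524
  r = (-5 - (3)·-0.1429 - (3)·0.9524) / (7) = -1.0612
Iteration 2:
  p = (-1 - (-3)·0.9524 - (-2)·-1.0612) / (7) = -0.0379
  q = (8 - (4)·-0.0379 - (-4)·-1.0612) / (9) = 0.4341
  r = (-5 - (3)·-0.0379 - (3)·0.4341) / (7) = -0.8841
Iteration 3:
  p = (-1 - (-3)·0.4341 - (-2)·-0.8841) / (7) = -0.2094
  q = (8 - (4)·-0.2094 - (-4)·-0.8841) / (9) = 0.5890
  r = (-5 - (3)·-0.2094 - (3)·0.5890) / (7) = -0.8770
Residual b − A·x = (0.4788, 0.0286, 0.0002); ∞-norm = 0.4788

0.4788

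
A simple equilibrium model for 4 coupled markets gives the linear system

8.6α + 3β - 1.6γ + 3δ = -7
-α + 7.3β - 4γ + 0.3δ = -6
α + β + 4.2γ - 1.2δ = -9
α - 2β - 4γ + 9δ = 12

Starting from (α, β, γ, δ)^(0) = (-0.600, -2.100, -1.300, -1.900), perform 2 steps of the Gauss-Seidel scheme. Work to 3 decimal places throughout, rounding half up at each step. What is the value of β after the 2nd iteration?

-2.251

Iteration 1:
  α = (-7 - (3)·-2.100 - (-1.6)·-1.300 - (3)·-1.900) / (8.6) = 0.340
  β = (-6 - (-1)·0.340 - (-4)·-1.300 - (0.3)·-1.900) / (7.3) = -1.410
  γ = (-9 - (1)·0.340 - (1)·-1.410 - (-1.2)·-1.900) / (4.2) = -2.431
  δ = (12 - (1)·0.340 - (-2)·-1.410 - (-4)·-2.431) / (9) = -0.098
Iteration 2:
  α = (-7 - (3)·-1.410 - (-1.6)·-2.431 - (3)·-0.098) / (8.6) = -0.740
  β = (-6 - (-1)·-0.740 - (-4)·-2.431 - (0.3)·-0.098) / (7.3) = -2.251
  γ = (-9 - (1)·-0.740 - (1)·-2.251 - (-1.2)·-0.098) / (4.2) = -1.459
  δ = (12 - (1)·-0.740 - (-2)·-2.251 - (-4)·-1.459) / (9) = 0.267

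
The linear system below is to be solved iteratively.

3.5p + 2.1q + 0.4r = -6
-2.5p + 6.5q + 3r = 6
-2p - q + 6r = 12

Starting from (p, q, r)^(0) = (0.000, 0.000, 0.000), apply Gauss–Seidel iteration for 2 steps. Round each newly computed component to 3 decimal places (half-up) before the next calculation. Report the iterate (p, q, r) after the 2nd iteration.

Iteration 1:
  p = (-6 - (2.1)·0.000 - (0.4)·0.000) / (3.5) = -1.714
  q = (6 - (-2.5)·-1.714 - (3)·0.000) / (6.5) = 0.264
  r = (12 - (-2)·-1.714 - (-1)·0.264) / (6) = 1.473
Iteration 2:
  p = (-6 - (2.1)·0.264 - (0.4)·1.473) / (3.5) = -2.041
  q = (6 - (-2.5)·-2.041 - (3)·1.473) / (6.5) = -0.542
  r = (12 - (-2)·-2.041 - (-1)·-0.542) / (6) = 1.229

(-2.041, -0.542, 1.229)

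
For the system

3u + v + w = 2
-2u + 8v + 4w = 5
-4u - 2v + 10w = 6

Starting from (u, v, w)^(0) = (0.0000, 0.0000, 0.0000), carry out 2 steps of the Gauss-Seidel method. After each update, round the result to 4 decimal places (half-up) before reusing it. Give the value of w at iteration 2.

0.6500

Iteration 1:
  u = (2 - (1)·0.0000 - (1)·0.0000) / (3) = 0.6667
  v = (5 - (-2)·0.6667 - (4)·0.0000) / (8) = 0.7917
  w = (6 - (-4)·0.6667 - (-2)·0.7917) / (10) = 1.0250
Iteration 2:
  u = (2 - (1)·0.7917 - (1)·1.0250) / (3) = 0.0611
  v = (5 - (-2)·0.0611 - (4)·1.0250) / (8) = 0.1278
  w = (6 - (-4)·0.0611 - (-2)·0.1278) / (10) = 0.6500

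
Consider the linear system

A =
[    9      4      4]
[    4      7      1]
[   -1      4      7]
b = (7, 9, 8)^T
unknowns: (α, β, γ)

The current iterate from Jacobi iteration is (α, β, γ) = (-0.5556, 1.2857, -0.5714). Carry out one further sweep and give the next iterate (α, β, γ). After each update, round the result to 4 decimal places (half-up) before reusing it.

(0.4603, 1.6848, 0.3288)

One sweep:
  α = (7 - (4)·1.2857 - (4)·-0.5714) / (9) = 0.4603
  β = (9 - (4)·-0.5556 - (1)·-0.5714) / (7) = 1.6848
  γ = (8 - (-1)·-0.5556 - (4)·1.2857) / (7) = 0.3288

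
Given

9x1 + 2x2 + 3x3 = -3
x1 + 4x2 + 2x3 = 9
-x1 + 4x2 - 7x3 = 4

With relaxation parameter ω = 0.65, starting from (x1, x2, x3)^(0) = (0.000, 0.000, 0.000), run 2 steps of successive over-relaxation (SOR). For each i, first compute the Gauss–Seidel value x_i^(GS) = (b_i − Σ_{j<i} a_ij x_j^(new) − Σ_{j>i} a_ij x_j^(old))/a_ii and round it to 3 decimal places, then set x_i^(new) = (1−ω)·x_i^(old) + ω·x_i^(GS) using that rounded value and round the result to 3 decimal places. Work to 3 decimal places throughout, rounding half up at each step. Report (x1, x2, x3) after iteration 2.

Iteration 1:
  x1: GS value = (-3 - (2)·0.000 - (3)·0.000) / (9) = -0.333;  x1 ← (1−ω)·0.000 + ω·-0.333 = -0.216
  x2: GS value = (9 - (1)·-0.216 - (2)·0.000) / (4) = 2.304;  x2 ← (1−ω)·0.000 + ω·2.304 = 1.498
  x3: GS value = (4 - (-1)·-0.216 - (4)·1.498) / (-7) = 0.315;  x3 ← (1−ω)·0.000 + ω·0.315 = 0.205
Iteration 2:
  x1: GS value = (-3 - (2)·1.498 - (3)·0.205) / (9) = -0.735;  x1 ← (1−ω)·-0.216 + ω·-0.735 = -0.553
  x2: GS value = (9 - (1)·-0.553 - (2)·0.205) / (4) = 2.286;  x2 ← (1−ω)·1.498 + ω·2.286 = 2.010
  x3: GS value = (4 - (-1)·-0.553 - (4)·2.010) / (-7) = 0.656;  x3 ← (1−ω)·0.205 + ω·0.656 = 0.498

(-0.553, 2.010, 0.498)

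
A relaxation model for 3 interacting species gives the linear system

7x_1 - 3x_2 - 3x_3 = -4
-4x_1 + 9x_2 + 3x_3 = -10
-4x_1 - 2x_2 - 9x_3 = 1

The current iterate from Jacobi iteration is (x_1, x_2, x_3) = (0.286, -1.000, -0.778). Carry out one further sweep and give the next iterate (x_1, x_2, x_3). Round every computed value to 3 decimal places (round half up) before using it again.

(-1.333, -0.725, -0.016)

One sweep:
  x_1 = (-4 - (-3)·-1.000 - (-3)·-0.778) / (7) = -1.333
  x_2 = (-10 - (-4)·0.286 - (3)·-0.778) / (9) = -0.725
  x_3 = (1 - (-4)·0.286 - (-2)·-1.000) / (-9) = -0.016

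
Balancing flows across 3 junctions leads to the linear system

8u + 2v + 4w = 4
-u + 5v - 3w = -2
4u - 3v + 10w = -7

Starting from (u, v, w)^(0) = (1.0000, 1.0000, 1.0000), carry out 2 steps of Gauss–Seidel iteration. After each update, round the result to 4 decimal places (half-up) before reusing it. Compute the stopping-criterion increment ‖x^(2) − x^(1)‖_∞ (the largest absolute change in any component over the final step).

0.9900

Iteration 1:
  u = (4 - (2)·1.0000 - (4)·1.0000) / (8) = -0.2500
  v = (-2 - (-1)·-0.2500 - (-3)·1.0000) / (5) = 0.1500
  w = (-7 - (4)·-0.2500 - (-3)·0.1500) / (10) = -0.5550
Iteration 2:
  u = (4 - (2)·0.1500 - (4)·-0.5550) / (8) = 0.7400
  v = (-2 - (-1)·0.7400 - (-3)·-0.5550) / (5) = -0.5850
  w = (-7 - (4)·0.7400 - (-3)·-0.5850) / (10) = -1.1715
Change: (0.9900, -0.7350, -0.6165) → max |·| = 0.9900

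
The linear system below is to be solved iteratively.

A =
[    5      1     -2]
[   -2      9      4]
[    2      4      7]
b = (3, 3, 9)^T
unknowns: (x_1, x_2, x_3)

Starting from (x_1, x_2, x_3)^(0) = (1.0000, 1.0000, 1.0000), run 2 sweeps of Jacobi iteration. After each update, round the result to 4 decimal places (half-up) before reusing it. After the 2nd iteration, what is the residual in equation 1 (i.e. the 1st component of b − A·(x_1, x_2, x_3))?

Iteration 1:
  x_1 = (3 - (1)·1.0000 - (-2)·1.0000) / (5) = 0.8000
  x_2 = (3 - (-2)·1.0000 - (4)·1.0000) / (9) = 0.1111
  x_3 = (9 - (2)·1.0000 - (4)·1.0000) / (7) = 0.4286
Iteration 2:
  x_1 = (3 - (1)·0.1111 - (-2)·0.4286) / (5) = 0.7492
  x_2 = (3 - (-2)·0.8000 - (4)·0.4286) / (9) = 0.3206
  x_3 = (9 - (2)·0.8000 - (4)·0.1111) / (7) = 0.9937
Residual b − A·x = (0.9208, -2.3618, -0.7367)

0.9208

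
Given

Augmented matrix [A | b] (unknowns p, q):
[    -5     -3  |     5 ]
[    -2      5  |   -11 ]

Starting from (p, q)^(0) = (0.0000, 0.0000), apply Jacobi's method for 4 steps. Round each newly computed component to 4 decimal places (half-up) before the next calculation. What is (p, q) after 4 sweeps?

(0.2432, -1.9760)

Iteration 1:
  p = (5 - (-3)·0.0000) / (-5) = -1.0000
  q = (-11 - (-2)·0.0000) / (5) = -2.2000
Iteration 2:
  p = (5 - (-3)·-2.2000) / (-5) = 0.3200
  q = (-11 - (-2)·-1.0000) / (5) = -2.6000
Iteration 3:
  p = (5 - (-3)·-2.6000) / (-5) = 0.5600
  q = (-11 - (-2)·0.3200) / (5) = -2.0720
Iteration 4:
  p = (5 - (-3)·-2.0720) / (-5) = 0.2432
  q = (-11 - (-2)·0.5600) / (5) = -1.9760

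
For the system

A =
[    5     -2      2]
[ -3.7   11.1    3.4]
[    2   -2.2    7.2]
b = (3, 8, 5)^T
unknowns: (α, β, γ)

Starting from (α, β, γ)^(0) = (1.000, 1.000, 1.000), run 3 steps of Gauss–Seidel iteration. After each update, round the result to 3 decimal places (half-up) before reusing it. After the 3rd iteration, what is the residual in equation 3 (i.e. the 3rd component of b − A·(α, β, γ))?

Iteration 1:
  α = (3 - (-2)·1.000 - (2)·1.000) / (5) = 0.600
  β = (8 - (-3.7)·0.600 - (3.4)·1.000) / (11.1) = 0.614
  γ = (5 - (2)·0.600 - (-2.2)·0.614) / (7.2) = 0.715
Iteration 2:
  α = (3 - (-2)·0.614 - (2)·0.715) / (5) = 0.560
  β = (8 - (-3.7)·0.560 - (3.4)·0.715) / (11.1) = 0.688
  γ = (5 - (2)·0.560 - (-2.2)·0.688) / (7.2) = 0.749
Iteration 3:
  α = (3 - (-2)·0.688 - (2)·0.749) / (5) = 0.576
  β = (8 - (-3.7)·0.576 - (3.4)·0.749) / (11.1) = 0.683
  γ = (5 - (2)·0.576 - (-2.2)·0.683) / (7.2) = 0.743
Residual b − A·x = (0.000, 0.024, 0.001)

0.001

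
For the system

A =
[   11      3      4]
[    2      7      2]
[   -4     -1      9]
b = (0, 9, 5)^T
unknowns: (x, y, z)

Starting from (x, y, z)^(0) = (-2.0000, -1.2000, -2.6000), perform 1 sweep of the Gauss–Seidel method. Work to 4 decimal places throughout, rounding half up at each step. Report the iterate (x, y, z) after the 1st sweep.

(1.2727, 1.6649, 1.3062)

Iteration 1:
  x = (0 - (3)·-1.2000 - (4)·-2.6000) / (11) = 1.2727
  y = (9 - (2)·1.2727 - (2)·-2.6000) / (7) = 1.6649
  z = (5 - (-4)·1.2727 - (-1)·1.6649) / (9) = 1.3062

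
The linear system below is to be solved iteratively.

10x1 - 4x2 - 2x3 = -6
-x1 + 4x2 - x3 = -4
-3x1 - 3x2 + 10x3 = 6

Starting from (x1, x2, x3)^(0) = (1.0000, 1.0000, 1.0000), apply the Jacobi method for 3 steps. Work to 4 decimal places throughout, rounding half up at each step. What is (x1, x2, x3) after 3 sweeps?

(-0.7900, -1.0275, 0.2220)

Iteration 1:
  x1 = (-6 - (-4)·1.0000 - (-2)·1.0000) / (10) = 0.0000
  x2 = (-4 - (-1)·1.0000 - (-1)·1.0000) / (4) = -0.5000
  x3 = (6 - (-3)·1.0000 - (-3)·1.0000) / (10) = 1.2000
Iteration 2:
  x1 = (-6 - (-4)·-0.5000 - (-2)·1.2000) / (10) = -0.5600
  x2 = (-4 - (-1)·0.0000 - (-1)·1.2000) / (4) = -0.7000
  x3 = (6 - (-3)·0.0000 - (-3)·-0.5000) / (10) = 0.4500
Iteration 3:
  x1 = (-6 - (-4)·-0.7000 - (-2)·0.4500) / (10) = -0.7900
  x2 = (-4 - (-1)·-0.5600 - (-1)·0.4500) / (4) = -1.0275
  x3 = (6 - (-3)·-0.5600 - (-3)·-0.7000) / (10) = 0.2220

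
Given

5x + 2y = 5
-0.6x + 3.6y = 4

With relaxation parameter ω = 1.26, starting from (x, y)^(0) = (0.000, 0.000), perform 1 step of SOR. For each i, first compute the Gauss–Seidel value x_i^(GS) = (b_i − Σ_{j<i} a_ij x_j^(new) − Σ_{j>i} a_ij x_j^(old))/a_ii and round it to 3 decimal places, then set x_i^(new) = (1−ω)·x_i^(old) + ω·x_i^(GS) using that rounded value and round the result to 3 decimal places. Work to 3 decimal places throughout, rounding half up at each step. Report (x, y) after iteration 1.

Iteration 1:
  x: GS value = (5 - (2)·0.000) / (5) = 1.000;  x ← (1−ω)·0.000 + ω·1.000 = 1.260
  y: GS value = (4 - (-0.6)·1.260) / (3.6) = 1.321;  y ← (1−ω)·0.000 + ω·1.321 = 1.664

(1.260, 1.664)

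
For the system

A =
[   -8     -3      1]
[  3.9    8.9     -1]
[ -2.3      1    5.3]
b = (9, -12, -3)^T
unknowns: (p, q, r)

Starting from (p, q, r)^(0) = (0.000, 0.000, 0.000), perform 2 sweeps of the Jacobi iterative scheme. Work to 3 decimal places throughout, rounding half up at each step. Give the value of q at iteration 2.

-0.919

Iteration 1:
  p = (9 - (-3)·0.000 - (1)·0.000) / (-8) = -1.125
  q = (-12 - (3.9)·0.000 - (-1)·0.000) / (8.9) = -1.348
  r = (-3 - (-2.3)·0.000 - (1)·0.000) / (5.3) = -0.566
Iteration 2:
  p = (9 - (-3)·-1.348 - (1)·-0.566) / (-8) = -0.690
  q = (-12 - (3.9)·-1.125 - (-1)·-0.566) / (8.9) = -0.919
  r = (-3 - (-2.3)·-1.125 - (1)·-1.348) / (5.3) = -0.800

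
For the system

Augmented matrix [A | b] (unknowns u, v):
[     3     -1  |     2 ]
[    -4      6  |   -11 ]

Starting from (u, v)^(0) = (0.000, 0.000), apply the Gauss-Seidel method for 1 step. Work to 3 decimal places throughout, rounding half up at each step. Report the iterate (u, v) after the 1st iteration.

(0.667, -1.389)

Iteration 1:
  u = (2 - (-1)·0.000) / (3) = 0.667
  v = (-11 - (-4)·0.667) / (6) = -1.389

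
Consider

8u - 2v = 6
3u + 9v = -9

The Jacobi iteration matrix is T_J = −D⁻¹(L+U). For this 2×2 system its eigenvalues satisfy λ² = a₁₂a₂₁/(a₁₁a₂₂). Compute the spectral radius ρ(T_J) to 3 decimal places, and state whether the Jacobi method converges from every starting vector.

0.289

a₁₂a₂₁/(a₁₁a₂₂) = (-2)·(3) / ((8)·(9)) = -0.083333
ρ = √|-0.083333| = √0.083333 = 0.289
ρ < 1, so Jacobi converges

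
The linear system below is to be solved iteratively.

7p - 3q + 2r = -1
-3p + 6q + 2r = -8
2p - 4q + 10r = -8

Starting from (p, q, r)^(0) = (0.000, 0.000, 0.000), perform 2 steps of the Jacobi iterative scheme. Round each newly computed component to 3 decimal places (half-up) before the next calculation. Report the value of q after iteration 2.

Iteration 1:
  p = (-1 - (-3)·0.000 - (2)·0.000) / (7) = -0.143
  q = (-8 - (-3)·0.000 - (2)·0.000) / (6) = -1.333
  r = (-8 - (2)·0.000 - (-4)·0.000) / (10) = -0.800
Iteration 2:
  p = (-1 - (-3)·-1.333 - (2)·-0.800) / (7) = -0.486
  q = (-8 - (-3)·-0.143 - (2)·-0.800) / (6) = -1.138
  r = (-8 - (2)·-0.143 - (-4)·-1.333) / (10) = -1.305

-1.138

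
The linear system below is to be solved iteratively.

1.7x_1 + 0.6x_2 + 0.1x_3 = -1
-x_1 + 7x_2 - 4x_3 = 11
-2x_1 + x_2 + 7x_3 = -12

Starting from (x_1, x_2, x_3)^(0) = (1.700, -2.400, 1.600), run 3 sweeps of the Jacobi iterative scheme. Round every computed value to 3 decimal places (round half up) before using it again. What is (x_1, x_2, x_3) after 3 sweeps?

(-0.852, 0.182, -2.298)

Iteration 1:
  x_1 = (-1 - (0.6)·-2.400 - (0.1)·1.600) / (1.7) = 0.165
  x_2 = (11 - (-1)·1.700 - (-4)·1.600) / (7) = 2.729
  x_3 = (-12 - (-2)·1.700 - (1)·-2.400) / (7) = -0.886
Iteration 2:
  x_1 = (-1 - (0.6)·2.729 - (0.1)·-0.886) / (1.7) = -1.499
  x_2 = (11 - (-1)·0.165 - (-4)·-0.886) / (7) = 1.089
  x_3 = (-12 - (-2)·0.165 - (1)·2.729) / (7) = -2.057
Iteration 3:
  x_1 = (-1 - (0.6)·1.089 - (0.1)·-2.057) / (1.7) = -0.852
  x_2 = (11 - (-1)·-1.499 - (-4)·-2.057) / (7) = 0.182
  x_3 = (-12 - (-2)·-1.499 - (1)·1.089) / (7) = -2.298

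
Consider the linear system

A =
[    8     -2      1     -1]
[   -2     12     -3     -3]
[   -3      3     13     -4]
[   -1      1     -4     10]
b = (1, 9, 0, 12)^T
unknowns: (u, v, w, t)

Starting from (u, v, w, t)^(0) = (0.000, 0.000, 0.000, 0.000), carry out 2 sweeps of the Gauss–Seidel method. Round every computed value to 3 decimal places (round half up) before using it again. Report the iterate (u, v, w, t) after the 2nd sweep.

(0.471, 1.060, 0.195, 1.219)

Iteration 1:
  u = (1 - (-2)·0.000 - (1)·0.000 - (-1)·0.000) / (8) = 0.125
  v = (9 - (-2)·0.125 - (-3)·0.000 - (-3)·0.000) / (12) = 0.771
  w = (0 - (-3)·0.125 - (3)·0.771 - (-4)·0.000) / (13) = -0.149
  t = (12 - (-1)·0.125 - (1)·0.771 - (-4)·-0.149) / (10) = 1.076
Iteration 2:
  u = (1 - (-2)·0.771 - (1)·-0.149 - (-1)·1.076) / (8) = 0.471
  v = (9 - (-2)·0.471 - (-3)·-0.149 - (-3)·1.076) / (12) = 1.060
  w = (0 - (-3)·0.471 - (3)·1.060 - (-4)·1.076) / (13) = 0.195
  t = (12 - (-1)·0.471 - (1)·1.060 - (-4)·0.195) / (10) = 1.219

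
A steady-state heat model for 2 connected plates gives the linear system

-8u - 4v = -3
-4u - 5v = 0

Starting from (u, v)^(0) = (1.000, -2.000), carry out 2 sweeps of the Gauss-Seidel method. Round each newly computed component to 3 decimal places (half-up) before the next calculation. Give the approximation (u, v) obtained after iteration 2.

(0.925, -0.740)

Iteration 1:
  u = (-3 - (-4)·-2.000) / (-8) = 1.375
  v = (0 - (-4)·1.375) / (-5) = -1.100
Iteration 2:
  u = (-3 - (-4)·-1.100) / (-8) = 0.925
  v = (0 - (-4)·0.925) / (-5) = -0.740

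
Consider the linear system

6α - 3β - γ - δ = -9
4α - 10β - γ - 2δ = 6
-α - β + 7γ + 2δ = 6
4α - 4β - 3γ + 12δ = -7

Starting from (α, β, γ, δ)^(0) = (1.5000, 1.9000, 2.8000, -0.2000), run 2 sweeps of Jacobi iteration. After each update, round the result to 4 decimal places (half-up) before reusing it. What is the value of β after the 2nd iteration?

-0.8367

Iteration 1:
  α = (-9 - (-3)·1.9000 - (-1)·2.8000 - (-1)·-0.2000) / (6) = -0.1167
  β = (6 - (4)·1.5000 - (-1)·2.8000 - (-2)·-0.2000) / (-10) = -0.2400
  γ = (6 - (-1)·1.5000 - (-1)·1.9000 - (2)·-0.2000) / (7) = 1.4000
  δ = (-7 - (4)·1.5000 - (-4)·1.9000 - (-3)·2.8000) / (12) = 0.2500
Iteration 2:
  α = (-9 - (-3)·-0.2400 - (-1)·1.4000 - (-1)·0.2500) / (6) = -1.3450
  β = (6 - (4)·-0.1167 - (-1)·1.4000 - (-2)·0.2500) / (-10) = -0.8367
  γ = (6 - (-1)·-0.1167 - (-1)·-0.2400 - (2)·0.2500) / (7) = 0.7348
  δ = (-7 - (4)·-0.1167 - (-4)·-0.2400 - (-3)·1.4000) / (12) = -0.2744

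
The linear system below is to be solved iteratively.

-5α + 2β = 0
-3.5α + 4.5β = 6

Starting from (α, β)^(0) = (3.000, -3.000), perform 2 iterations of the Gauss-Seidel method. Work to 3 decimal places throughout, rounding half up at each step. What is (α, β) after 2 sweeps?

(0.160, 1.458)

Iteration 1:
  α = (0 - (2)·-3.000) / (-5) = -1.200
  β = (6 - (-3.5)·-1.200) / (4.5) = 0.400
Iteration 2:
  α = (0 - (2)·0.400) / (-5) = 0.160
  β = (6 - (-3.5)·0.160) / (4.5) = 1.458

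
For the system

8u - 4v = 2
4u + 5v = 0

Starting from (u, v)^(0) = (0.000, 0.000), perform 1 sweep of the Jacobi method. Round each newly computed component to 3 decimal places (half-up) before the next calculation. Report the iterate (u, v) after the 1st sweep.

(0.250, 0.000)

Iteration 1:
  u = (2 - (-4)·0.000) / (8) = 0.250
  v = (0 - (4)·0.000) / (5) = 0.000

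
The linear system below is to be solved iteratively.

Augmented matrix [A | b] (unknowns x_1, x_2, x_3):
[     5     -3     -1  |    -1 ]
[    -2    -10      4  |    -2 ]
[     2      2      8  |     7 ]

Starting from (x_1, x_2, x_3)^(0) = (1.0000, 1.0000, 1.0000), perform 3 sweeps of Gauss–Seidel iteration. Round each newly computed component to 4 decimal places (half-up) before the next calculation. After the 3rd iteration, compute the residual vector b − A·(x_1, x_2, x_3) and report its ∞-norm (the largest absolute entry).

Iteration 1:
  x_1 = (-1 - (-3)·1.0000 - (-1)·1.0000) / (5) = 0.6000
  x_2 = (-2 - (-2)·0.6000 - (4)·1.0000) / (-10) = 0.4800
  x_3 = (7 - (2)·0.6000 - (2)·0.4800) / (8) = 0.6050
Iteration 2:
  x_1 = (-1 - (-3)·0.4800 - (-1)·0.6050) / (5) = 0.2090
  x_2 = (-2 - (-2)·0.2090 - (4)·0.6050) / (-10) = 0.4002
  x_3 = (7 - (2)·0.2090 - (2)·0.4002) / (8) = 0.7227
Iteration 3:
  x_1 = (-1 - (-3)·0.4002 - (-1)·0.7227) / (5) = 0.1847
  x_2 = (-2 - (-2)·0.1847 - (4)·0.7227) / (-10) = 0.4521
  x_3 = (7 - (2)·0.1847 - (2)·0.4521) / (8) = 0.7158
Residual b − A·x = (0.1486, 0.0272, 0.0000); ∞-norm = 0.1486

0.1486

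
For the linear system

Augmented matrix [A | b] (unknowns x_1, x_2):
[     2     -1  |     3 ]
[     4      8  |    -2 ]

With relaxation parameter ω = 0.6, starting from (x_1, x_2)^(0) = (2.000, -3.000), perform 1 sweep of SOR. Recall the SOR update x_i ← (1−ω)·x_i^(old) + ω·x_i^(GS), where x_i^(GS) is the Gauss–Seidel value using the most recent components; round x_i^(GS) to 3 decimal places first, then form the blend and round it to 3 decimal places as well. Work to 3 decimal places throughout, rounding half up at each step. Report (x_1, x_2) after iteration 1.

Iteration 1:
  x_1: GS value = (3 - (-1)·-3.000) / (2) = 0.000;  x_1 ← (1−ω)·2.000 + ω·0.000 = 0.800
  x_2: GS value = (-2 - (4)·0.800) / (8) = -0.650;  x_2 ← (1−ω)·-3.000 + ω·-0.650 = -1.590

(0.800, -1.590)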